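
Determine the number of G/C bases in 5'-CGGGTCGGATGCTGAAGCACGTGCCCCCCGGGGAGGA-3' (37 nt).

Counting bases: T=4, G=16, A=6, C=11
Total G or C: 16 + 11 = 27

27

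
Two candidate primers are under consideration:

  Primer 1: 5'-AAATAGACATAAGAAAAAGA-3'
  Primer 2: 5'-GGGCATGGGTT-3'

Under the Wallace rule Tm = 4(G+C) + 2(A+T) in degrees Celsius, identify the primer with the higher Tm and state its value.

Primer 1: A+T=16, G+C=4 → Tm = 2(16)+4(4) = 48°C
Primer 2: A+T=4, G+C=7 → Tm = 2(4)+4(7) = 36°C
48°C vs 36°C → primer 1 is higher.

Primer 1, 48°C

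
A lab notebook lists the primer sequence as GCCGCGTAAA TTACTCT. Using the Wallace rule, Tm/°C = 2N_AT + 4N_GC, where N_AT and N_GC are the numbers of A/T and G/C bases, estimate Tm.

Counting bases: A=4, G=3, T=5, C=5
So N_AT = 9 and N_GC = 8.
Tm = 2(9) + 4(8) = 18 + 32 = 50°C

50°C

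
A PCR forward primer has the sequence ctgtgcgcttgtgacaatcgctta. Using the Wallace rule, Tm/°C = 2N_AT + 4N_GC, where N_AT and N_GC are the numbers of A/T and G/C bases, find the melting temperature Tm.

Base counts: T=8, A=4, C=6, G=6
So N_AT = 12 and N_GC = 12.
Tm = 4·12 + 2·12 = 48 + 24 = 72°C

72°C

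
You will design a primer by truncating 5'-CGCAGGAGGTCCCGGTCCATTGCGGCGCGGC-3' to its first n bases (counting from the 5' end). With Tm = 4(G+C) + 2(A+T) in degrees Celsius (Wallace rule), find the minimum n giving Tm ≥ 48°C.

First 13 bases: CGCAGGAGGTCCC → Tm = 46°C (< 48°C)
First 14 bases: CGCAGGAGGTCCCG → Tm = 50°C (≥ 48°C)
Each additional base adds 2°C (A/T) or 4°C (G/C), so Tm is non-decreasing in n; n = 14 is the first length to reach 48°C.

n = 14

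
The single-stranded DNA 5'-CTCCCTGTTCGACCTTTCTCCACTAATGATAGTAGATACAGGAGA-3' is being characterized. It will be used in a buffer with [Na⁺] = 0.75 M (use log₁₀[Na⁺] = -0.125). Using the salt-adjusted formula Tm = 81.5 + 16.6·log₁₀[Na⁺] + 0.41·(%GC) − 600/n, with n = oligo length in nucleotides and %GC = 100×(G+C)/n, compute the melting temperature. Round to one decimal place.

Length n = 45. Scanning the sequence gives G=8, A=12, C=12, T=13.
G+C = 20, so %GC = 20/45 × 100 = 44.444%
Salt term: 16.6 × (-0.125) = -2.075
GC term: 0.41 × 44.444 = 18.222; length term: −600/45 = −13.333
Tm = 81.5 + (-2.075) + 18.222 − 13.333 = 84.314 → 84.3°C

84.3°C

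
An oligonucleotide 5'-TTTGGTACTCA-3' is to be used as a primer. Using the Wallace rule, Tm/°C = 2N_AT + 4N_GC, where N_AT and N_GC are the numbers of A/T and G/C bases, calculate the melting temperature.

Base counts: G=2, C=2, A=2, T=5
AT pairs contribute 7, GC pairs contribute 4.
Tm = 2×7 + 4×4 = 30°C

30°C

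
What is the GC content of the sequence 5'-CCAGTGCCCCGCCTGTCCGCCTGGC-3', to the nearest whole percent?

Scanning the sequence gives G=7, T=4, A=1, C=13.
G+C = 7 + 13 = 20 out of 25 bases
%GC = 20/25 × 100 = 80% ≈ 80%

80%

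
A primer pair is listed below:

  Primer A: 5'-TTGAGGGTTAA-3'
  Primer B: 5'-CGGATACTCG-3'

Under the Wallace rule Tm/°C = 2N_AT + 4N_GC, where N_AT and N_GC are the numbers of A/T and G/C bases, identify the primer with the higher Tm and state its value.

Primer B, 32°C

Primer A: A+T=7, G+C=4 → Tm = 2(7)+4(4) = 30°C
Primer B: A+T=4, G+C=6 → Tm = 2(4)+4(6) = 32°C
30°C vs 32°C → primer B is higher.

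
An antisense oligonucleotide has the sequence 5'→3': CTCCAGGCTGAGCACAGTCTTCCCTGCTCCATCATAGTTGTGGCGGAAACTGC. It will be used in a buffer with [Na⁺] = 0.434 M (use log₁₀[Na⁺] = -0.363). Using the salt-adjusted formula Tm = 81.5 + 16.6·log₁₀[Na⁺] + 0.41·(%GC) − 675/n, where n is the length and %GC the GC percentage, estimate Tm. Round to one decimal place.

Length n = 53. Counting bases: A=10, C=17, G=13, T=13
G+C = 30, so %GC = 30/53 × 100 = 56.604%
Salt term: 16.6 × (-0.363) = -6.026
GC term: 0.41 × 56.604 = 23.208; length term: −675/53 = −12.736
Tm = 81.5 + (-6.026) + 23.208 − 12.736 = 85.946 → 85.9°C

85.9°C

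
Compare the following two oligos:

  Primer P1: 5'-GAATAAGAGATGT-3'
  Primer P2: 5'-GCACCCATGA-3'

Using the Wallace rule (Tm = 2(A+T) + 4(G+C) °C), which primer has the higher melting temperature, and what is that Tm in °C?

Primer P1, 34°C

Primer P1: A+T=9, G+C=4 → Tm = 2(9)+4(4) = 34°C
Primer P2: A+T=4, G+C=6 → Tm = 2(4)+4(6) = 32°C
34°C vs 32°C → primer P1 is higher.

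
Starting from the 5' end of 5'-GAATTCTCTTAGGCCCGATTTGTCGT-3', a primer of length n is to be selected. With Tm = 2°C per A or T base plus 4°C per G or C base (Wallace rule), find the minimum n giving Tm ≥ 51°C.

n = 17

First 16 bases: GAATTCTCTTAGGCCC → Tm = 48°C (< 51°C)
First 17 bases: GAATTCTCTTAGGCCCG → Tm = 52°C (≥ 51°C)
Each additional base adds 2°C (A/T) or 4°C (G/C), so Tm is non-decreasing in n; n = 17 is the first length to reach 51°C.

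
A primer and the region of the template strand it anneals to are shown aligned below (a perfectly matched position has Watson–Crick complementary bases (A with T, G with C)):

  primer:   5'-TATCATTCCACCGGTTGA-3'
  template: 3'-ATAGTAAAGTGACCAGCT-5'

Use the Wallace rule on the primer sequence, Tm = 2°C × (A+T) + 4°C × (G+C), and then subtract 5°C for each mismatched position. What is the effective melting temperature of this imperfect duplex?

Primer base counts: A=4, T=6, G=3, C=5 → A+T=10, G+C=8
Perfect-match Tm = 2(10) + 4(8) = 20 + 32 = 52°C
Mismatches (positions where the bases are not complementary): 3 (at positions 8, 12, 16)
Effective Tm = 52 − 3×5 = 52 − 15 = 37°C

37°C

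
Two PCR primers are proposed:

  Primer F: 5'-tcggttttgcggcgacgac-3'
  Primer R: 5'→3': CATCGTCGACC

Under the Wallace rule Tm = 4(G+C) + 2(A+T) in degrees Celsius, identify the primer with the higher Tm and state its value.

Primer F, 62°C

Primer F: A+T=7, G+C=12 → Tm = 2(7)+4(12) = 62°C
Primer R: A+T=4, G+C=7 → Tm = 2(4)+4(7) = 36°C
62°C vs 36°C → primer F is higher.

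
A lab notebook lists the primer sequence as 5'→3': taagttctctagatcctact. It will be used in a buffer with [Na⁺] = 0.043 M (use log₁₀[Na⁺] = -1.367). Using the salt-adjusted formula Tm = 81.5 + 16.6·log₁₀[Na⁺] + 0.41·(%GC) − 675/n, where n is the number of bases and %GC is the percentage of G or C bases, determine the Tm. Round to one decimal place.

39.4°C

Length n = 20. A=5, C=5, T=8, G=2
G+C = 7, so %GC = 7/20 × 100 = 35%
Salt term: 16.6 × (-1.367) = -22.692
GC term: 0.41 × 35 = 14.35; length term: −675/20 = −33.75
Tm = 81.5 + (-22.692) + 14.35 − 33.75 = 39.408 → 39.4°C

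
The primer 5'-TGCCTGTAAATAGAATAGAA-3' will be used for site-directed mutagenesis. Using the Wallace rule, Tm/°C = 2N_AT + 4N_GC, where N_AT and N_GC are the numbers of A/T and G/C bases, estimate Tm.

Base counts: C=2, A=9, G=4, T=5
A+T = 14, G+C = 6
Tm = 4·6 + 2·14 = 24 + 28 = 52°C

52°C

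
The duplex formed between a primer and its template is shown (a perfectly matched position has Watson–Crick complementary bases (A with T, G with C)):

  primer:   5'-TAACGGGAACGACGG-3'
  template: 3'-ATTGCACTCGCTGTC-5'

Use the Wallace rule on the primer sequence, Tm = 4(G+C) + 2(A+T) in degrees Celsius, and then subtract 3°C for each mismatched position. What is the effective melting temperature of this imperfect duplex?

39°C

Primer base counts: A=5, T=1, G=6, C=3 → A+T=6, G+C=9
Perfect-match Tm = 2(6) + 4(9) = 12 + 36 = 48°C
Mismatches (positions where the bases are not complementary): 3 (at positions 6, 9, 14)
Effective Tm = 48 − 3×3 = 48 − 9 = 39°C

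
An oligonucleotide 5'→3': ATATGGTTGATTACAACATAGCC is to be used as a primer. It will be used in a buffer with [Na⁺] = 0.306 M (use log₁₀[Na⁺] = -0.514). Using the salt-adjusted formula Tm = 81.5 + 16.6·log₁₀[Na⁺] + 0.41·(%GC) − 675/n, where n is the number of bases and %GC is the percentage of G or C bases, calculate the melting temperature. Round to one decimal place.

Length n = 23. Counting bases: C=4, G=4, T=7, A=8
G+C = 8, so %GC = 8/23 × 100 = 34.783%
Salt term: 16.6 × (-0.514) = -8.532
GC term: 0.41 × 34.783 = 14.261; length term: −675/23 = −29.348
Tm = 81.5 + (-8.532) + 14.261 − 29.348 = 57.881 → 57.9°C

57.9°C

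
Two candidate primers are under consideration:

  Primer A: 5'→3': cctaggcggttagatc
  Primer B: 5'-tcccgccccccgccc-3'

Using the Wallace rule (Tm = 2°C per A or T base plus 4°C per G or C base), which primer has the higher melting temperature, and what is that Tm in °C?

Primer B, 58°C

Primer A: A+T=7, G+C=9 → Tm = 2(7)+4(9) = 50°C
Primer B: A+T=1, G+C=14 → Tm = 2(1)+4(14) = 58°C
50°C vs 58°C → primer B is higher.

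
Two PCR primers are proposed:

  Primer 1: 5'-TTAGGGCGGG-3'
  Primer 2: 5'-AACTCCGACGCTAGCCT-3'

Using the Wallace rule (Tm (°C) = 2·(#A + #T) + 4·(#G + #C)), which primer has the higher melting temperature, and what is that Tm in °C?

Primer 1: A+T=3, G+C=7 → Tm = 2(3)+4(7) = 34°C
Primer 2: A+T=7, G+C=10 → Tm = 2(7)+4(10) = 54°C
34°C vs 54°C → primer 2 is higher.

Primer 2, 54°C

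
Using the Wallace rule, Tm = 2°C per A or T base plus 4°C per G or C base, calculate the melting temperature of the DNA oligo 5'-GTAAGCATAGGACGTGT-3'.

50°C

Scanning the sequence gives T=4, G=6, C=2, A=5.
AT pairs contribute 9, GC pairs contribute 8.
Tm = 4·8 + 2·9 = 32 + 18 = 50°C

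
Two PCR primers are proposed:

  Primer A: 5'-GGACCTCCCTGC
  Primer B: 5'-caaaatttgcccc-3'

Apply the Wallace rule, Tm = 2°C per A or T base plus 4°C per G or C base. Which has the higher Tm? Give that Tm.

Primer A: A+T=3, G+C=9 → Tm = 2(3)+4(9) = 42°C
Primer B: A+T=7, G+C=6 → Tm = 2(7)+4(6) = 38°C
42°C vs 38°C → primer A is higher.

Primer A, 42°C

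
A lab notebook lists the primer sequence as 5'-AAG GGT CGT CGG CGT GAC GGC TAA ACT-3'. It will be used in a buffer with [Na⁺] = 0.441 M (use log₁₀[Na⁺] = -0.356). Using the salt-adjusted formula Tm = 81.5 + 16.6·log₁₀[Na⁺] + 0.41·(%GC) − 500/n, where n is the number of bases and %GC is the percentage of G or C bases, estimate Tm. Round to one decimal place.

Length n = 27. Counting bases: C=6, G=10, T=5, A=6
G+C = 16, so %GC = 16/27 × 100 = 59.259%
Salt term: 16.6 × (-0.356) = -5.91
GC term: 0.41 × 59.259 = 24.296; length term: −500/27 = −18.519
Tm = 81.5 + (-5.91) + 24.296 − 18.519 = 81.367 → 81.4°C

81.4°C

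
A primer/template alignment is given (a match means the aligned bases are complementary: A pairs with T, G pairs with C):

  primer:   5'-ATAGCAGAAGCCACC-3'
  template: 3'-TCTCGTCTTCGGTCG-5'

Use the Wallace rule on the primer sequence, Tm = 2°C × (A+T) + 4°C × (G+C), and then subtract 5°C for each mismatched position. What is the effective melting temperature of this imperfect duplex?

Primer base counts: A=6, T=1, G=3, C=5 → A+T=7, G+C=8
Perfect-match Tm = 2(7) + 4(8) = 14 + 32 = 46°C
Mismatches (positions where the bases are not complementary): 2 (at positions 2, 14)
Effective Tm = 46 − 2×5 = 46 − 10 = 36°C

36°C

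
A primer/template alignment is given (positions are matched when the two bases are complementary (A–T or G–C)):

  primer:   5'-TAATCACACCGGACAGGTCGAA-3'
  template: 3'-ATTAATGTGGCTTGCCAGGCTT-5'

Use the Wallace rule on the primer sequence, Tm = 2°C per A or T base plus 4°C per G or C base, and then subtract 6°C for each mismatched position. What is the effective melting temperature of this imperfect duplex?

Primer base counts: A=8, T=3, G=5, C=6 → A+T=11, G+C=11
Perfect-match Tm = 2(11) + 4(11) = 22 + 44 = 66°C
Mismatches (positions where the bases are not complementary): 5 (at positions 5, 12, 15, 17, 18)
Effective Tm = 66 − 5×6 = 66 − 30 = 36°C

36°C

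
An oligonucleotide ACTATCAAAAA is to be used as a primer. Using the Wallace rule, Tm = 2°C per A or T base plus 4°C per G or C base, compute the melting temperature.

26°C

Counting bases: G=0, T=2, C=2, A=7
A+T = 9, G+C = 2
Tm = 2(9) + 4(2) = 18 + 8 = 26°C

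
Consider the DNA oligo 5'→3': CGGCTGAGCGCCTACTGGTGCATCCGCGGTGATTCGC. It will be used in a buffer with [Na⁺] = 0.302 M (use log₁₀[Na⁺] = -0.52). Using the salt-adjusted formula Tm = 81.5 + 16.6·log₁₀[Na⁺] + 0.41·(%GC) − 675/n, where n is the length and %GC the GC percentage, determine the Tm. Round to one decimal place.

Length n = 37. Scanning the sequence gives G=13, A=4, T=8, C=12.
G+C = 25, so %GC = 25/37 × 100 = 67.568%
Salt term: 16.6 × (-0.52) = -8.632
GC term: 0.41 × 67.568 = 27.703; length term: −675/37 = −18.243
Tm = 81.5 + (-8.632) + 27.703 − 18.243 = 82.328 → 82.3°C

82.3°C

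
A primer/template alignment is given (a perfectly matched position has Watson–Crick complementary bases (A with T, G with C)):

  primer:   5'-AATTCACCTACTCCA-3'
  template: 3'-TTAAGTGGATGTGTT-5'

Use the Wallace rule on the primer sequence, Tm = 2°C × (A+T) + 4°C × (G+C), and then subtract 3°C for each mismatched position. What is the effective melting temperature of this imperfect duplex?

36°C

Primer base counts: A=5, T=4, G=0, C=6 → A+T=9, G+C=6
Perfect-match Tm = 2(9) + 4(6) = 18 + 24 = 42°C
Mismatches (positions where the bases are not complementary): 2 (at positions 12, 14)
Effective Tm = 42 − 2×3 = 42 − 6 = 36°C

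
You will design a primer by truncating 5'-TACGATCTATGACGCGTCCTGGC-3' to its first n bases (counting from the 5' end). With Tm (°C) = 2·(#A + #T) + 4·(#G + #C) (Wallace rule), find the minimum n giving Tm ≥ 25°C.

First 9 bases: TACGATCTA → Tm = 24°C (< 25°C)
First 10 bases: TACGATCTAT → Tm = 26°C (≥ 25°C)
Each additional base adds 2°C (A/T) or 4°C (G/C), so Tm is non-decreasing in n; n = 10 is the first length to reach 25°C.

n = 10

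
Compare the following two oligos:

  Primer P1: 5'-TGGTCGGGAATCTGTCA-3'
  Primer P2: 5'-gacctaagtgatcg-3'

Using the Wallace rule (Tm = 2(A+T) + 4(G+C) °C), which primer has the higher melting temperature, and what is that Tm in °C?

Primer P1: A+T=8, G+C=9 → Tm = 2(8)+4(9) = 52°C
Primer P2: A+T=7, G+C=7 → Tm = 2(7)+4(7) = 42°C
52°C vs 42°C → primer P1 is higher.

Primer P1, 52°C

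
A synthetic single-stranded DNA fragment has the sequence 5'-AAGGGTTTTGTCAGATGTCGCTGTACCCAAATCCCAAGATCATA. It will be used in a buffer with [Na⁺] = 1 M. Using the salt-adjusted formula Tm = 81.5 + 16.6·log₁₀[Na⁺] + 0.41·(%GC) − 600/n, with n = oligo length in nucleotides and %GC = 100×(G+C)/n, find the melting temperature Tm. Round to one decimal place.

85.6°C

Length n = 44. Base counts: C=10, A=13, G=9, T=12
G+C = 19, so %GC = 19/44 × 100 = 43.182%
Salt term: 16.6 × (0) = 0
GC term: 0.41 × 43.182 = 17.705; length term: −600/44 = −13.636
Tm = 81.5 + (0) + 17.705 − 13.636 = 85.569 → 85.6°C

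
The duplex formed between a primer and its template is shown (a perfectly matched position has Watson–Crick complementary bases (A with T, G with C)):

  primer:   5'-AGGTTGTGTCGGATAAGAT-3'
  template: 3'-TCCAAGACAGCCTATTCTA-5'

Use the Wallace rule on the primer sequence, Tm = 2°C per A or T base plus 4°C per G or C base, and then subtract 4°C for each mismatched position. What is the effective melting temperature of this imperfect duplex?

50°C

Primer base counts: A=5, T=6, G=7, C=1 → A+T=11, G+C=8
Perfect-match Tm = 2(11) + 4(8) = 22 + 32 = 54°C
Mismatches (positions where the bases are not complementary): 1 (at position 6)
Effective Tm = 54 − 1×4 = 54 − 4 = 50°C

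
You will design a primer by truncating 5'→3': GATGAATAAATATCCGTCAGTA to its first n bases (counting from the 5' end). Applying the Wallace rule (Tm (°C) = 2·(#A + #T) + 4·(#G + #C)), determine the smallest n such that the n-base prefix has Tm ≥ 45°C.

First 17 bases: GATGAATAAATATCCGT → Tm = 44°C (< 45°C)
First 18 bases: GATGAATAAATATCCGTC → Tm = 48°C (≥ 45°C)
Since every base adds ≥2°C, Tm only increases with n, so the threshold is first crossed at n = 18.

n = 18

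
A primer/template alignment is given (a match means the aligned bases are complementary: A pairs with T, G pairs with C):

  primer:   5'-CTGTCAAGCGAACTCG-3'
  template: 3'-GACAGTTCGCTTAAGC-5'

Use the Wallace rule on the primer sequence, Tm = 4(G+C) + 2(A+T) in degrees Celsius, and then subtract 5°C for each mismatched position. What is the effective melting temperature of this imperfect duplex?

45°C

Primer base counts: A=4, T=3, G=4, C=5 → A+T=7, G+C=9
Perfect-match Tm = 2(7) + 4(9) = 14 + 36 = 50°C
Mismatches (positions where the bases are not complementary): 1 (at position 13)
Effective Tm = 50 − 1×5 = 50 − 5 = 45°C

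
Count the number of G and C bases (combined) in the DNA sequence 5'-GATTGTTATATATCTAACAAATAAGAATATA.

Scanning the sequence gives A=15, T=11, G=3, C=2.
Total G or C: 3 + 2 = 5

5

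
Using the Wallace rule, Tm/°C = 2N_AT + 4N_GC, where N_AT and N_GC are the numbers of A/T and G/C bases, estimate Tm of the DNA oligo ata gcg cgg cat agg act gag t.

Base counts: C=4, A=6, T=4, G=8
A+T = 10, G+C = 12
Tm = 2×10 + 4×12 = 68°C

68°C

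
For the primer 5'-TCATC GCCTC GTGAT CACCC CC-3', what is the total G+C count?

14

A=3, G=3, T=5, C=11
Total G or C: 3 + 11 = 14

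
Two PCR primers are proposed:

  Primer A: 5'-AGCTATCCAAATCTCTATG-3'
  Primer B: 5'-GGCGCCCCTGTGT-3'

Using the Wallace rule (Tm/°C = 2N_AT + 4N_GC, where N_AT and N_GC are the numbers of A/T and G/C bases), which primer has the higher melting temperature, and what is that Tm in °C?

Primer A, 52°C

Primer A: A+T=12, G+C=7 → Tm = 2(12)+4(7) = 52°C
Primer B: A+T=3, G+C=10 → Tm = 2(3)+4(10) = 46°C
52°C vs 46°C → primer A is higher.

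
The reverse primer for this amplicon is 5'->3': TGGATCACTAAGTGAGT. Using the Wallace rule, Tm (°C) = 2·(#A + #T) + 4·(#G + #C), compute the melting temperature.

48°C

Counting bases: T=5, C=2, A=5, G=5
AT pairs contribute 10, GC pairs contribute 7.
Tm = 2(10) + 4(7) = 20 + 28 = 48°C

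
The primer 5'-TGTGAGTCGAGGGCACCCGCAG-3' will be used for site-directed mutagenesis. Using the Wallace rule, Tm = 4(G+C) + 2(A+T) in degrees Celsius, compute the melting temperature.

Counting bases: C=6, T=3, A=4, G=9
A+T = 7, G+C = 15
Tm = 4·15 + 2·7 = 60 + 14 = 74°C

74°C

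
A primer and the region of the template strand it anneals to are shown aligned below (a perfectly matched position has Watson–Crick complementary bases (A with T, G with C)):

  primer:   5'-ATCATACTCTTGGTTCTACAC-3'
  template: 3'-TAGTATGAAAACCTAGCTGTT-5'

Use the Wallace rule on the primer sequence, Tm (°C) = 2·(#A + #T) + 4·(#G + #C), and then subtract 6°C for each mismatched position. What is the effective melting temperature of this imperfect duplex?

34°C

Primer base counts: A=5, T=8, G=2, C=6 → A+T=13, G+C=8
Perfect-match Tm = 2(13) + 4(8) = 26 + 32 = 58°C
Mismatches (positions where the bases are not complementary): 4 (at positions 9, 14, 17, 21)
Effective Tm = 58 − 4×6 = 58 − 24 = 34°C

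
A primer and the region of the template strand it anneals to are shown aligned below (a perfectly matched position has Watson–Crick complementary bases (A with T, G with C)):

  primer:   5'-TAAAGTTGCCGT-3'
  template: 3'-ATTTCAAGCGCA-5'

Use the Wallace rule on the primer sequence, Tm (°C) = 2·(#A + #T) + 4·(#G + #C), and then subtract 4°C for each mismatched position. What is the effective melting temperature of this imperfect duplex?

Primer base counts: A=3, T=4, G=3, C=2 → A+T=7, G+C=5
Perfect-match Tm = 2(7) + 4(5) = 14 + 20 = 34°C
Mismatches (positions where the bases are not complementary): 2 (at positions 8, 9)
Effective Tm = 34 − 2×4 = 34 − 8 = 26°C

26°C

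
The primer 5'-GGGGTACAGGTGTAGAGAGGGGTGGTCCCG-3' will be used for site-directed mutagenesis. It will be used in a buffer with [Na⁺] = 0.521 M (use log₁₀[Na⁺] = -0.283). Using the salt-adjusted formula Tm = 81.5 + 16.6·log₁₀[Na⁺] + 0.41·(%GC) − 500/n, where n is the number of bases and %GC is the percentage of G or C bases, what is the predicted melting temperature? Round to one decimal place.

87.5°C

Length n = 30. Counting bases: C=4, G=16, A=5, T=5
G+C = 20, so %GC = 20/30 × 100 = 66.667%
Salt term: 16.6 × (-0.283) = -4.698
GC term: 0.41 × 66.667 = 27.333; length term: −500/30 = −16.667
Tm = 81.5 + (-4.698) + 27.333 − 16.667 = 87.468 → 87.5°C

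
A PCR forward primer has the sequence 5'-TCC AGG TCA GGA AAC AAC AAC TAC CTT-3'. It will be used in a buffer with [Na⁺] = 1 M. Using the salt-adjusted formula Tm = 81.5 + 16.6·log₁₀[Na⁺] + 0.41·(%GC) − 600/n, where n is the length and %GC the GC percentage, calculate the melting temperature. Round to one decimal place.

77.5°C

Length n = 27. A=10, G=4, T=5, C=8
G+C = 12, so %GC = 12/27 × 100 = 44.444%
Salt term: 16.6 × (0) = 0
GC term: 0.41 × 44.444 = 18.222; length term: −600/27 = −22.222
Tm = 81.5 + (0) + 18.222 − 22.222 = 77.5 → 77.5°C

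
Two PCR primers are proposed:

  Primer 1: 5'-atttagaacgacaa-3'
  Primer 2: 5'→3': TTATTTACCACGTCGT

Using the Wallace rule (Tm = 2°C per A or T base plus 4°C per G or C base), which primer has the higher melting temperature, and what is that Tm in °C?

Primer 1: A+T=10, G+C=4 → Tm = 2(10)+4(4) = 36°C
Primer 2: A+T=10, G+C=6 → Tm = 2(10)+4(6) = 44°C
36°C vs 44°C → primer 2 is higher.

Primer 2, 44°C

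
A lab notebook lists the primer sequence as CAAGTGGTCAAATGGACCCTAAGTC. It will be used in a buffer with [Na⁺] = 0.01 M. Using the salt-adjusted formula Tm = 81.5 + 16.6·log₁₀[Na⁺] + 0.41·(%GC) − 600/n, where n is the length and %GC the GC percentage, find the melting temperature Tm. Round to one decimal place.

Length n = 25. Counting bases: G=6, T=5, C=6, A=8
G+C = 12, so %GC = 12/25 × 100 = 48%
Salt term: 16.6 × (-2) = -33.2
GC term: 0.41 × 48 = 19.68; length term: −600/25 = −24
Tm = 81.5 + (-33.2) + 19.68 − 24 = 43.98 → 44.0°C

44.0°C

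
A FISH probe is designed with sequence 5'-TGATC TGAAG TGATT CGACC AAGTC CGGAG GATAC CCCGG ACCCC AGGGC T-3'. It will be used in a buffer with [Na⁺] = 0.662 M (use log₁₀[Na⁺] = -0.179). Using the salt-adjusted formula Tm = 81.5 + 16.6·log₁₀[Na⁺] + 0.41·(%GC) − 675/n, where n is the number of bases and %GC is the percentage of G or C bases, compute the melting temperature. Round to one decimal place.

89.4°C

Length n = 51. Scanning the sequence gives G=15, T=9, C=15, A=12.
G+C = 30, so %GC = 30/51 × 100 = 58.824%
Salt term: 16.6 × (-0.179) = -2.971
GC term: 0.41 × 58.824 = 24.118; length term: −675/51 = −13.235
Tm = 81.5 + (-2.971) + 24.118 − 13.235 = 89.412 → 89.4°C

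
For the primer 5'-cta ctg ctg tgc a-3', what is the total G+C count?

Counting bases: G=3, C=4, A=2, T=4
G+C = 3 + 4 = 7

7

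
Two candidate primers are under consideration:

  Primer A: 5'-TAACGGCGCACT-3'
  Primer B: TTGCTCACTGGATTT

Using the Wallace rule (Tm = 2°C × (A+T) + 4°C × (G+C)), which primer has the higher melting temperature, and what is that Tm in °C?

Primer B, 42°C

Primer A: A+T=5, G+C=7 → Tm = 2(5)+4(7) = 38°C
Primer B: A+T=9, G+C=6 → Tm = 2(9)+4(6) = 42°C
38°C vs 42°C → primer B is higher.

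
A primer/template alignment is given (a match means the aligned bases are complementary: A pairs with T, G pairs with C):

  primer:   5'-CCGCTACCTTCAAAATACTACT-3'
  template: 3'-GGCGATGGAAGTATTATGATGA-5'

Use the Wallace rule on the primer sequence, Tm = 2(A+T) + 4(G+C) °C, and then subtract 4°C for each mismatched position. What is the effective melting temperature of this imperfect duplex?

Primer base counts: A=7, T=6, G=1, C=8 → A+T=13, G+C=9
Perfect-match Tm = 2(13) + 4(9) = 26 + 36 = 62°C
Mismatches (positions where the bases are not complementary): 1 (at position 13)
Effective Tm = 62 − 1×4 = 62 − 4 = 58°C

58°C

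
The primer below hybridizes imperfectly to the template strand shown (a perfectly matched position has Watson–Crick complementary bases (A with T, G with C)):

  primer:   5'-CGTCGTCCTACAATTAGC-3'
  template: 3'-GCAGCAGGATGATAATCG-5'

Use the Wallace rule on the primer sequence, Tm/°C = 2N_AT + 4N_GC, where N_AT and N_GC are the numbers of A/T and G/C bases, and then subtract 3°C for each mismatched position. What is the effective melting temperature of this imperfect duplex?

Primer base counts: A=4, T=5, G=3, C=6 → A+T=9, G+C=9
Perfect-match Tm = 2(9) + 4(9) = 18 + 36 = 54°C
Mismatches (positions where the bases are not complementary): 1 (at position 12)
Effective Tm = 54 − 1×3 = 54 − 3 = 51°C

51°C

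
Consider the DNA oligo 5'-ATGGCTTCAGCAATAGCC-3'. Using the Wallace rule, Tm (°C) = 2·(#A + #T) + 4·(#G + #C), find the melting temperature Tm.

Scanning the sequence gives A=5, G=4, C=5, T=4.
So N_AT = 9 and N_GC = 9.
Tm = 4·9 + 2·9 = 36 + 18 = 54°C

54°C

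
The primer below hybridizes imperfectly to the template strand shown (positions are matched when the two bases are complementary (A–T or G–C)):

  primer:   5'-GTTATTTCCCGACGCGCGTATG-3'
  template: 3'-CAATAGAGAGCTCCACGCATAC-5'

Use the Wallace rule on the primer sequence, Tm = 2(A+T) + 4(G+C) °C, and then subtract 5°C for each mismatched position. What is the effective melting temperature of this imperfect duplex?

48°C

Primer base counts: A=3, T=7, G=6, C=6 → A+T=10, G+C=12
Perfect-match Tm = 2(10) + 4(12) = 20 + 48 = 68°C
Mismatches (positions where the bases are not complementary): 4 (at positions 6, 9, 13, 15)
Effective Tm = 68 − 4×5 = 68 − 20 = 48°C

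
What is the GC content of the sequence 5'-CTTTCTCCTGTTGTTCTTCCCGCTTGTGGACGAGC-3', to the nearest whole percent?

T=14, A=2, C=11, G=8
G+C = 8 + 11 = 19 out of 35 bases
%GC = 19/35 × 100 = 54.29% ≈ 54%

54%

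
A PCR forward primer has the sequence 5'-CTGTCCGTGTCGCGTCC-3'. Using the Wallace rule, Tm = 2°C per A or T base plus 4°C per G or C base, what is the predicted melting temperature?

G=5, A=0, T=5, C=7
AT pairs contribute 5, GC pairs contribute 12.
Tm = 4·12 + 2·5 = 48 + 10 = 58°C

58°C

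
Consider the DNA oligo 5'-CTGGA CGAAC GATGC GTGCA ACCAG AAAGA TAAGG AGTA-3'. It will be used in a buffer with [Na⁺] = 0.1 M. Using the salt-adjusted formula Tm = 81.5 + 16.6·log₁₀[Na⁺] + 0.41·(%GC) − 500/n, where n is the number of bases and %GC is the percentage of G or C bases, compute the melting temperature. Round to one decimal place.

Length n = 39. Counting bases: T=5, A=15, C=7, G=12
G+C = 19, so %GC = 19/39 × 100 = 48.718%
Salt term: 16.6 × (-1) = -16.6
GC term: 0.41 × 48.718 = 19.974; length term: −500/39 = −12.821
Tm = 81.5 + (-16.6) + 19.974 − 12.821 = 72.053 → 72.1°C

72.1°C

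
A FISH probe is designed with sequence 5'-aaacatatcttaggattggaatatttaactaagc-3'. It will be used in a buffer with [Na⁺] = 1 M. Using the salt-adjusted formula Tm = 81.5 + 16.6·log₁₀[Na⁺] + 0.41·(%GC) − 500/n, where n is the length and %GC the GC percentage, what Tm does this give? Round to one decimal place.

77.6°C

Length n = 34. Base counts: C=4, A=14, G=5, T=11
G+C = 9, so %GC = 9/34 × 100 = 26.471%
Salt term: 16.6 × (0) = 0
GC term: 0.41 × 26.471 = 10.853; length term: −500/34 = −14.706
Tm = 81.5 + (0) + 10.853 − 14.706 = 77.647 → 77.6°C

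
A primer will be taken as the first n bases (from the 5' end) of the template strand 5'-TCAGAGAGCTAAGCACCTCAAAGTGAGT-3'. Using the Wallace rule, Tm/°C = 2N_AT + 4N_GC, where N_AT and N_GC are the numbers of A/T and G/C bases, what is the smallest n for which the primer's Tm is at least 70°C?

n = 24

First 23 bases: TCAGAGAGCTAAGCACCTCAAAG → Tm = 68°C (< 70°C)
First 24 bases: TCAGAGAGCTAAGCACCTCAAAGT → Tm = 70°C (≥ 70°C)
Each additional base adds 2°C (A/T) or 4°C (G/C), so Tm is non-decreasing in n; n = 24 is the first length to reach 70°C.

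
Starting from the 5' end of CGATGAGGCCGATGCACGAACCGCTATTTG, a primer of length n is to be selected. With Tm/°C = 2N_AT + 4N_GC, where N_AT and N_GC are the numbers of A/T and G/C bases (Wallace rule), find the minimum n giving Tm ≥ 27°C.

n = 9

First 8 bases: CGATGAGG → Tm = 26°C (< 27°C)
First 9 bases: CGATGAGGC → Tm = 30°C (≥ 27°C)
Each additional base adds 2°C (A/T) or 4°C (G/C), so Tm is non-decreasing in n; n = 9 is the first length to reach 27°C.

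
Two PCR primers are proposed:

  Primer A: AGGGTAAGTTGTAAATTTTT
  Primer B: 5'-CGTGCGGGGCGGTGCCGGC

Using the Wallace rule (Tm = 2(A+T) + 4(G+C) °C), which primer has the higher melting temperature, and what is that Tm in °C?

Primer B, 72°C

Primer A: A+T=15, G+C=5 → Tm = 2(15)+4(5) = 50°C
Primer B: A+T=2, G+C=17 → Tm = 2(2)+4(17) = 72°C
50°C vs 72°C → primer B is higher.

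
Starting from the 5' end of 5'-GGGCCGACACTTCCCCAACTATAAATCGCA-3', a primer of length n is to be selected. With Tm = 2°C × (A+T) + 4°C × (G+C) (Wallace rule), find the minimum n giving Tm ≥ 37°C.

First 10 bases: GGGCCGACAC → Tm = 36°C (< 37°C)
First 11 bases: GGGCCGACACT → Tm = 38°C (≥ 37°C)
Since every base adds ≥2°C, Tm only increases with n, so the threshold is first crossed at n = 11.

n = 11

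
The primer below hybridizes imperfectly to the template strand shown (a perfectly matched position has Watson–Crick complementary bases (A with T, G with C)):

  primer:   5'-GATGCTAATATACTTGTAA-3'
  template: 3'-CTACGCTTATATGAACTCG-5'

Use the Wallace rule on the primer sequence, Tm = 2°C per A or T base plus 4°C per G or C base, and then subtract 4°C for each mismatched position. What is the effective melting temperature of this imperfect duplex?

Primer base counts: A=7, T=7, G=3, C=2 → A+T=14, G+C=5
Perfect-match Tm = 2(14) + 4(5) = 28 + 20 = 48°C
Mismatches (positions where the bases are not complementary): 4 (at positions 6, 17, 18, 19)
Effective Tm = 48 − 4×4 = 48 − 16 = 32°C

32°C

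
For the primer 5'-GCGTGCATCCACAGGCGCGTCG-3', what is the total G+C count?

Scanning the sequence gives T=3, C=8, A=3, G=8.
Total G or C: 8 + 8 = 16

16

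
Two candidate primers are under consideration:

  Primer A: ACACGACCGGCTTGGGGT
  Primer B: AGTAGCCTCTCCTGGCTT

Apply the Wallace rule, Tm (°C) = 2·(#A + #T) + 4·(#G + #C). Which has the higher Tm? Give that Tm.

Primer A: A+T=6, G+C=12 → Tm = 2(6)+4(12) = 60°C
Primer B: A+T=8, G+C=10 → Tm = 2(8)+4(10) = 56°C
60°C vs 56°C → primer A is higher.

Primer A, 60°C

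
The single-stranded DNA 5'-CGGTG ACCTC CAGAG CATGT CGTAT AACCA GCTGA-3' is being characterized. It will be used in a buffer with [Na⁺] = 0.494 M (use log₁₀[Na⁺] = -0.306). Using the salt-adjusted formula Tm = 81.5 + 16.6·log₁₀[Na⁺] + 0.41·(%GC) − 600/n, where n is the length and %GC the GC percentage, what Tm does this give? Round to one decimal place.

81.5°C

Length n = 35. Base counts: T=7, G=9, A=9, C=10
G+C = 19, so %GC = 19/35 × 100 = 54.286%
Salt term: 16.6 × (-0.306) = -5.08
GC term: 0.41 × 54.286 = 22.257; length term: −600/35 = −17.143
Tm = 81.5 + (-5.08) + 22.257 − 17.143 = 81.534 → 81.5°C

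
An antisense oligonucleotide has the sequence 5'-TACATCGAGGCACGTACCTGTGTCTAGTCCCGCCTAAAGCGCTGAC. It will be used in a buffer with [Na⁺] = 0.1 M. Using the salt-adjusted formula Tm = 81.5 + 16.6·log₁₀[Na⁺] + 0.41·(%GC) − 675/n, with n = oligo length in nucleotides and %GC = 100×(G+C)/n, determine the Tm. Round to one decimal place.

73.4°C

Length n = 46. G=11, T=10, C=15, A=10
G+C = 26, so %GC = 26/46 × 100 = 56.522%
Salt term: 16.6 × (-1) = -16.6
GC term: 0.41 × 56.522 = 23.174; length term: −675/46 = −14.674
Tm = 81.5 + (-16.6) + 23.174 − 14.674 = 73.4 → 73.4°C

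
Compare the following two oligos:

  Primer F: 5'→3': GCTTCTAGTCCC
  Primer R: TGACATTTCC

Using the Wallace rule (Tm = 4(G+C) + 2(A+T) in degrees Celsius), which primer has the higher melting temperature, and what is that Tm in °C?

Primer F, 38°C

Primer F: A+T=5, G+C=7 → Tm = 2(5)+4(7) = 38°C
Primer R: A+T=6, G+C=4 → Tm = 2(6)+4(4) = 28°C
38°C vs 28°C → primer F is higher.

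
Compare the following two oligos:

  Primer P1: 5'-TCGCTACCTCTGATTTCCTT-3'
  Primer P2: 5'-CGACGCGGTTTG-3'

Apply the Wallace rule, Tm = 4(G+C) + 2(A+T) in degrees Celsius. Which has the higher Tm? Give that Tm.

Primer P1: A+T=11, G+C=9 → Tm = 2(11)+4(9) = 58°C
Primer P2: A+T=4, G+C=8 → Tm = 2(4)+4(8) = 40°C
58°C vs 40°C → primer P1 is higher.

Primer P1, 58°C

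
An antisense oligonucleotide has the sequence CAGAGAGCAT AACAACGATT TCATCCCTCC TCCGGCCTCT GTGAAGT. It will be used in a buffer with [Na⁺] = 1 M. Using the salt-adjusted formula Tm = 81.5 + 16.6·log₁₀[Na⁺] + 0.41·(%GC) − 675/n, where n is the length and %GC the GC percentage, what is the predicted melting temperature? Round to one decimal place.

Length n = 47. Scanning the sequence gives C=15, A=12, G=9, T=11.
G+C = 24, so %GC = 24/47 × 100 = 51.064%
Salt term: 16.6 × (0) = 0
GC term: 0.41 × 51.064 = 20.936; length term: −675/47 = −14.362
Tm = 81.5 + (0) + 20.936 − 14.362 = 88.074 → 88.1°C

88.1°C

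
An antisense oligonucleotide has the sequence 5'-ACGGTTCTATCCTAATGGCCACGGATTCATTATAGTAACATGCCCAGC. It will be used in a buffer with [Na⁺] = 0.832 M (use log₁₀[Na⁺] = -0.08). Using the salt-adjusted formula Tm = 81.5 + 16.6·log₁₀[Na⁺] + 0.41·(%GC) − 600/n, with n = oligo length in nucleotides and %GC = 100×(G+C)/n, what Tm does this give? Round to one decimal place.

Length n = 48. Base counts: T=13, C=13, A=13, G=9
G+C = 22, so %GC = 22/48 × 100 = 45.833%
Salt term: 16.6 × (-0.08) = -1.328
GC term: 0.41 × 45.833 = 18.792; length term: −600/48 = −12.5
Tm = 81.5 + (-1.328) + 18.792 − 12.5 = 86.464 → 86.5°C

86.5°C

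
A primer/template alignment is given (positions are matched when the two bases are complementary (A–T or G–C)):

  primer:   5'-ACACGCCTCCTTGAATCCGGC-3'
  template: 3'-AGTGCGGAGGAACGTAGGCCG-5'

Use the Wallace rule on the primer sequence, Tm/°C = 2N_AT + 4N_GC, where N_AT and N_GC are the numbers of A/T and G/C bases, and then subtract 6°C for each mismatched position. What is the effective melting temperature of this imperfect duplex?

Primer base counts: A=4, T=4, G=4, C=9 → A+T=8, G+C=13
Perfect-match Tm = 2(8) + 4(13) = 16 + 52 = 68°C
Mismatches (positions where the bases are not complementary): 2 (at positions 1, 14)
Effective Tm = 68 − 2×6 = 68 − 12 = 56°C

56°C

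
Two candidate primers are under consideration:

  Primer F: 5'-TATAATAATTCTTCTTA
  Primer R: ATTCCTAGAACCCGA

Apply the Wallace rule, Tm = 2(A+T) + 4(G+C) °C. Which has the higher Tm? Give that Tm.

Primer R, 44°C

Primer F: A+T=15, G+C=2 → Tm = 2(15)+4(2) = 38°C
Primer R: A+T=8, G+C=7 → Tm = 2(8)+4(7) = 44°C
38°C vs 44°C → primer R is higher.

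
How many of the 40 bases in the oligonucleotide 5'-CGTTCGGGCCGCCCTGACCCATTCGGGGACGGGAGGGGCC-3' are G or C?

G=17, A=4, T=5, C=14
Total G or C: 17 + 14 = 31

31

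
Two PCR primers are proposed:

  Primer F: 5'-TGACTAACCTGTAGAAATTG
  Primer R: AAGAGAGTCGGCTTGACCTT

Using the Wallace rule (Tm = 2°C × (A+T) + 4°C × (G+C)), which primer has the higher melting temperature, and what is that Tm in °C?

Primer F: A+T=13, G+C=7 → Tm = 2(13)+4(7) = 54°C
Primer R: A+T=10, G+C=10 → Tm = 2(10)+4(10) = 60°C
54°C vs 60°C → primer R is higher.

Primer R, 60°C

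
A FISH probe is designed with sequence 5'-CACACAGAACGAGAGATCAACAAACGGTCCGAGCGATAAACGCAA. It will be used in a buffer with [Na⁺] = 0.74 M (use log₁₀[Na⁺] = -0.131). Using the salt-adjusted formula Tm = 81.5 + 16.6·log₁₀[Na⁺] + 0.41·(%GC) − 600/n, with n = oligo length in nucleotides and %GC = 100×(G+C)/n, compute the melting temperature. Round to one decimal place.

Length n = 45. Counting bases: G=10, C=12, T=3, A=20
G+C = 22, so %GC = 22/45 × 100 = 48.889%
Salt term: 16.6 × (-0.131) = -2.175
GC term: 0.41 × 48.889 = 20.044; length term: −600/45 = −13.333
Tm = 81.5 + (-2.175) + 20.044 − 13.333 = 86.036 → 86.0°C

86.0°C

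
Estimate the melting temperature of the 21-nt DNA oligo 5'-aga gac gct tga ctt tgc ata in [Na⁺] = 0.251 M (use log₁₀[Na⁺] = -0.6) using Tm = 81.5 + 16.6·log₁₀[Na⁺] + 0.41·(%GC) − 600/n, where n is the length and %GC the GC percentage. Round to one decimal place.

60.5°C

Length n = 21. Counting bases: G=5, T=6, A=6, C=4
G+C = 9, so %GC = 9/21 × 100 = 42.857%
Salt term: 16.6 × (-0.6) = -9.96
GC term: 0.41 × 42.857 = 17.571; length term: −600/21 = −28.571
Tm = 81.5 + (-9.96) + 17.571 − 28.571 = 60.54 → 60.5°C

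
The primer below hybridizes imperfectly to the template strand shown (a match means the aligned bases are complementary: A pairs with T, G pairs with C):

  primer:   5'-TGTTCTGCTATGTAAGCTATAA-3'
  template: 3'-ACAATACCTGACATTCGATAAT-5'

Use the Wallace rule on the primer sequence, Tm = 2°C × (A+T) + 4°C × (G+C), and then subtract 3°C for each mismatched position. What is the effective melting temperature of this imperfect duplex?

43°C

Primer base counts: A=6, T=9, G=4, C=3 → A+T=15, G+C=7
Perfect-match Tm = 2(15) + 4(7) = 30 + 28 = 58°C
Mismatches (positions where the bases are not complementary): 5 (at positions 5, 8, 9, 10, 21)
Effective Tm = 58 − 5×3 = 58 − 15 = 43°C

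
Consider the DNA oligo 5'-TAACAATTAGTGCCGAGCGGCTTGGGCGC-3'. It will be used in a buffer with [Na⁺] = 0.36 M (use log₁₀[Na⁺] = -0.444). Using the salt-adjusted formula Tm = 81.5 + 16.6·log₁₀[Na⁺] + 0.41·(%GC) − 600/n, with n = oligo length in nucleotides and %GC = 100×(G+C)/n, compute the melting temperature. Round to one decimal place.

77.5°C

Length n = 29. Counting bases: A=6, T=6, G=10, C=7
G+C = 17, so %GC = 17/29 × 100 = 58.621%
Salt term: 16.6 × (-0.444) = -7.37
GC term: 0.41 × 58.621 = 24.035; length term: −600/29 = −20.69
Tm = 81.5 + (-7.37) + 24.035 − 20.69 = 77.475 → 77.5°C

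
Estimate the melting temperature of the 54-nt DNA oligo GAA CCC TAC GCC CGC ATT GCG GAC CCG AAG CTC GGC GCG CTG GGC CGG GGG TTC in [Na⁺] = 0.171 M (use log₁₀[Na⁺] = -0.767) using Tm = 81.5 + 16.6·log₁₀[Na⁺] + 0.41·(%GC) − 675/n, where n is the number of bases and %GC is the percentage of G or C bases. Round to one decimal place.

86.6°C

Length n = 54. A=7, T=7, G=20, C=20
G+C = 40, so %GC = 40/54 × 100 = 74.074%
Salt term: 16.6 × (-0.767) = -12.732
GC term: 0.41 × 74.074 = 30.37; length term: −675/54 = −12.5
Tm = 81.5 + (-12.732) + 30.37 − 12.5 = 86.638 → 86.6°C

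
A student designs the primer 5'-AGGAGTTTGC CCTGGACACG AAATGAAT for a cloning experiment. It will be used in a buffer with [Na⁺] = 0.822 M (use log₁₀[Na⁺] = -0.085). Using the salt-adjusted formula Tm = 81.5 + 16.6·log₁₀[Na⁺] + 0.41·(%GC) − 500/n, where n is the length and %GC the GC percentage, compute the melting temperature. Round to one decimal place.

81.3°C

Length n = 28. Base counts: C=5, G=8, A=9, T=6
G+C = 13, so %GC = 13/28 × 100 = 46.429%
Salt term: 16.6 × (-0.085) = -1.411
GC term: 0.41 × 46.429 = 19.036; length term: −500/28 = −17.857
Tm = 81.5 + (-1.411) + 19.036 − 17.857 = 81.268 → 81.3°C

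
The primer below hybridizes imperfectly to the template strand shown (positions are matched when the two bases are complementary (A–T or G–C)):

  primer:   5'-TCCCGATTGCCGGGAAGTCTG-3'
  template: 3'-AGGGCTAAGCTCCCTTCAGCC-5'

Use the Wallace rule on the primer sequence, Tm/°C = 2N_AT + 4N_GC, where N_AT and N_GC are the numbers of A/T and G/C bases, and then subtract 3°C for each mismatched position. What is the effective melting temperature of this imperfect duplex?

Primer base counts: A=3, T=5, G=7, C=6 → A+T=8, G+C=13
Perfect-match Tm = 2(8) + 4(13) = 16 + 52 = 68°C
Mismatches (positions where the bases are not complementary): 4 (at positions 9, 10, 11, 20)
Effective Tm = 68 − 4×3 = 68 − 12 = 56°C

56°C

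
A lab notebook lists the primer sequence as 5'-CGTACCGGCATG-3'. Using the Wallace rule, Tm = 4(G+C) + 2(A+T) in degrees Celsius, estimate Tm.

40°C

Scanning the sequence gives C=4, G=4, A=2, T=2.
AT pairs contribute 4, GC pairs contribute 8.
Tm = 2(4) + 4(8) = 8 + 32 = 40°C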